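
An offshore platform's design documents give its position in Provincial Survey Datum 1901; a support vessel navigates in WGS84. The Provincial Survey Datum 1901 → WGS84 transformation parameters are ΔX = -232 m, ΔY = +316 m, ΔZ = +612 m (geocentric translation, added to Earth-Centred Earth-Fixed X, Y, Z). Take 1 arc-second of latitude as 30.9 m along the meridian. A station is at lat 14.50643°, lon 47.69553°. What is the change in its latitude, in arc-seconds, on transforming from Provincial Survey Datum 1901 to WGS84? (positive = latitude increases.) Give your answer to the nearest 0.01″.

sin φ = 0.250489, cos φ = 0.968120, sin λ = 0.739579, cos λ = 0.673070.
North component: ΔN = −sin φ cos λ·ΔX − sin φ sin λ·ΔY + cos φ·ΔZ = −(0.250489)(0.673070)(-232) − (0.250489)(0.739579)(316) + (0.968120)(612) = 573.06 m.
1° of latitude spans 3600 × 30.90 = 111240 m, so Δφ = 573.06 / 111240 × 3600 = 18.546″.

Δφ = 18.55″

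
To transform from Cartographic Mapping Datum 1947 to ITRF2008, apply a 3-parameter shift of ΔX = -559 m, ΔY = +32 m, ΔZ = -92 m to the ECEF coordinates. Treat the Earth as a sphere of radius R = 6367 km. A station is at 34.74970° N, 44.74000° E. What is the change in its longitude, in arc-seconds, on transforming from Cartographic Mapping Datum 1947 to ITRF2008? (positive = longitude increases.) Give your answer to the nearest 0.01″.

Δλ = 16.41″

sin φ = 0.569992, cos φ = 0.821650, sin λ = 0.703891, cos λ = 0.710308.
East component: ΔE = −sin λ·ΔX + cos λ·ΔY = −(0.703891)(-559) + (0.710308)(32) = 416.20 m.
1° of latitude spans πR/180 = 111125 m; at latitude φ, 1° of longitude spans that × cos φ = 91305.9 m, so Δλ = 416.20 / 91305.9 × 3600 = 16.410″.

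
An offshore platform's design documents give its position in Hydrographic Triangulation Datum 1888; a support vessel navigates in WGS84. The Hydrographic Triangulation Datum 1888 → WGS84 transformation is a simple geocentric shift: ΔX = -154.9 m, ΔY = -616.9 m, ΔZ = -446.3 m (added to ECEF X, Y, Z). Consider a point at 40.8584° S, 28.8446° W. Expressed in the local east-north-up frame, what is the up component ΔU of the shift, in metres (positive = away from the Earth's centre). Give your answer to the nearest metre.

ΔU = 414 m

At φ = -40.8584°, λ = -28.8446°: sin φ = -0.654192, cos φ = 0.756329, sin λ = -0.482436, cos λ = 0.875931.
ΔU = cos φ cos λ·ΔX + cos φ sin λ·ΔY + sin φ·ΔZ = (0.756329)(0.875931)(-154.9) + (0.756329)(-0.482436)(-616.9) + (-0.654192)(-446.3) = 414.44 m.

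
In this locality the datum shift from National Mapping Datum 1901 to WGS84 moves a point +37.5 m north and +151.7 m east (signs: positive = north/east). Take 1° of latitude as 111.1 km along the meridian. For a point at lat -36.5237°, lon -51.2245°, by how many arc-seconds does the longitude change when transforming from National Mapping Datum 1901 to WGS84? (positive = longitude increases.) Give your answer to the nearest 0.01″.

At latitude -36.5237°, cos φ = 0.803611.
1° of longitude at this latitude = 111.1 × cos φ = 89.28 km, so Δλ = 151.7 / 89281.2 = 0.0016991° = 6.117″.

Δλ = 6.12″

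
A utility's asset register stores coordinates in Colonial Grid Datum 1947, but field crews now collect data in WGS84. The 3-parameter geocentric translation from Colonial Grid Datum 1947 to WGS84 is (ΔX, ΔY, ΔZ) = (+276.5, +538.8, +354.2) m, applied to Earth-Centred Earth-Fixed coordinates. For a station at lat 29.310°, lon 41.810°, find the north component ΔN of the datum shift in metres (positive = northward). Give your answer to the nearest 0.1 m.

At φ = 29.310°, λ = 41.810°: sin φ = 0.489535, cos φ = 0.871984, sin λ = 0.666663, cos λ = 0.745360.
ΔN = −sin φ cos λ·ΔX − sin φ sin λ·ΔY + cos φ·ΔZ = −(0.489535)(0.745360)(276.5) − (0.489535)(0.666663)(538.8) + (0.871984)(354.2) = 32.13 m.

ΔN = 32.1 m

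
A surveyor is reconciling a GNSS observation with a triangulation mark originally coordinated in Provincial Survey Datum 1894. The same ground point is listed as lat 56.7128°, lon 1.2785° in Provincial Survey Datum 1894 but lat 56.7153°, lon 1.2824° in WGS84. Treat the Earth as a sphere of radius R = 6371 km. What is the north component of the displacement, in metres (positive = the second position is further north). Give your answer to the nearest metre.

Δφ = 56.7153° − 56.7128° = +0.0025°; Δλ = 1.2824° − 1.2785° = +0.0039°.
1° along a meridian = πR/180 = 111195 m.
ΔN = Δφ × 111195 = 278.0 m; ΔE = Δλ × 111195 × cos(56.7128°) = +0.0039 × 111195 × 0.548836 = 238.0 m.

ΔN = 278 m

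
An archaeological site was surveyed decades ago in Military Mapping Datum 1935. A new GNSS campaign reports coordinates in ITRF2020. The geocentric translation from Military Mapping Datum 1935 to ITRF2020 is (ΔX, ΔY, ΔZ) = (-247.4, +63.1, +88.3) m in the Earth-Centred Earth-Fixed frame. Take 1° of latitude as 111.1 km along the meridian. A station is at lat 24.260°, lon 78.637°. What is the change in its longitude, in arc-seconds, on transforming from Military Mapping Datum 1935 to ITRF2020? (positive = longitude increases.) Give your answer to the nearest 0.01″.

sin φ = 0.410878, cos φ = 0.911690, sin λ = 0.980399, cos λ = 0.197024.
East component: ΔE = −sin λ·ΔX + cos λ·ΔY = −(0.980399)(-247.4) + (0.197024)(63.1) = 254.98 m.
1° of latitude spans 111100 m; at latitude φ, 1° of longitude spans that × cos φ = 101288.8 m, so Δλ = 254.98 / 101288.8 × 3600 = 9.063″.

Δλ = 9.06″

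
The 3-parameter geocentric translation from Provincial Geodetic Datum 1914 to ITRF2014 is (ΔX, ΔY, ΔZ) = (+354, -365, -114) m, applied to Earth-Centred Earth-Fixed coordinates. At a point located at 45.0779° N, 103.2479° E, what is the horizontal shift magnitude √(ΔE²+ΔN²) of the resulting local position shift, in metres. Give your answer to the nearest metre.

347 m

At φ = 45.0779°, λ = 103.2479°: sin φ = 0.708068, cos φ = 0.706145, sin λ = 0.973388, cos λ = -0.229165.
ΔE = −sin λ·ΔX + cos λ·ΔY = −(0.973388)·(354) + (-0.229165)·(-365) = -260.93 m.
ΔN = −sin φ cos λ·ΔX − sin φ sin λ·ΔY + cos φ·ΔZ = −(0.708068)(-0.229165)(354) − (0.708068)(0.973388)(-365) + (0.706145)(-114) = 228.51 m.
Horizontal magnitude = √(ΔE² + ΔN²) = √((-260.93)² + 228.51²) = 346.85 m.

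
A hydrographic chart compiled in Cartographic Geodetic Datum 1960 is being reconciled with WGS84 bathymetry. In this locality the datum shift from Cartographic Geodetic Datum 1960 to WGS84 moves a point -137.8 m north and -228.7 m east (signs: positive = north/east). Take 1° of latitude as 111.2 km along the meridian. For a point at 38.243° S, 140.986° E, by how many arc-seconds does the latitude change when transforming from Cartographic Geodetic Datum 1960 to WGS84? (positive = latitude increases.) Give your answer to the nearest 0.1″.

Δφ = -4.5″

1° of latitude = 111.2 km, so Δφ = -137.8 / 111200 = -0.0012392° = -4.461″.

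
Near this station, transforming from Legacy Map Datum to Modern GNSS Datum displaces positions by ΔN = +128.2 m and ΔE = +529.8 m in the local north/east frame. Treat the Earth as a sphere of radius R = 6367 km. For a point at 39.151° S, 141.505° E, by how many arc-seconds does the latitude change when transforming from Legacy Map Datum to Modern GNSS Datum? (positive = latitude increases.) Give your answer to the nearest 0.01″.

Δφ = 4.15″

On a sphere of radius R, 1 rad of latitude = R, so Δφ = ΔN / R = 128.2 / 6367000 = 2.0135e-05 rad = 4.153″.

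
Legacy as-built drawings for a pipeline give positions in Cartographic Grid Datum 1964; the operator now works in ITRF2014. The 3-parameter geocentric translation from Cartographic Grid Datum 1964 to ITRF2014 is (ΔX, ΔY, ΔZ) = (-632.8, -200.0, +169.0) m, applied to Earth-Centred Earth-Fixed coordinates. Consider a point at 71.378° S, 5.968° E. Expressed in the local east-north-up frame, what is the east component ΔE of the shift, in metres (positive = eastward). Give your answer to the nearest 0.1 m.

The local east axis at (φ, λ) is (−sin λ, cos λ, 0), so ΔE = −sin(5.968°)·(-632.8) + cos(5.968°)·(-200.0) = -133.12 m.

ΔE = -133.1 m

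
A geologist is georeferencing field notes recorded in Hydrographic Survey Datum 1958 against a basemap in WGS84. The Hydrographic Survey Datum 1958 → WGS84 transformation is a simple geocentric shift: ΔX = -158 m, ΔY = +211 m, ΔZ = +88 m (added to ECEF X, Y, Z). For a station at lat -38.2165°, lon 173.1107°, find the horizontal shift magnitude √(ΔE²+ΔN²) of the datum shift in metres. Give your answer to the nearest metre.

At φ = -38.2165°, λ = 173.1107°: sin φ = -0.618635, cos φ = 0.785679, sin λ = 0.119951, cos λ = -0.992780.
ΔE = −sin λ·ΔX + cos λ·ΔY = −(0.119951)·(-158) + (-0.992780)·(211) = -190.52 m.
ΔN = −sin φ cos λ·ΔX − sin φ sin λ·ΔY + cos φ·ΔZ = −(-0.618635)(-0.992780)(-158) − (-0.618635)(0.119951)(211) + (0.785679)(88) = 181.84 m.
Horizontal magnitude = √(ΔE² + ΔN²) = √((-190.52)² + 181.84²) = 263.37 m.

263 m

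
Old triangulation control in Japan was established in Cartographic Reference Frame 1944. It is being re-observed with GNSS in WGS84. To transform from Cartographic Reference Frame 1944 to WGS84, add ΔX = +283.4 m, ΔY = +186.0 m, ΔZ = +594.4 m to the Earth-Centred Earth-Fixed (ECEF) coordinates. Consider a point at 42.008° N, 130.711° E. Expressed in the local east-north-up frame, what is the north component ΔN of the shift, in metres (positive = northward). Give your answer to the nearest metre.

At φ = 42.008°, λ = 130.711°: sin φ = 0.669234, cos φ = 0.743051, sin λ = 0.758009, cos λ = -0.652244.
ΔN = −sin φ cos λ·ΔX − sin φ sin λ·ΔY + cos φ·ΔZ = −(0.669234)(-0.652244)(283.4) − (0.669234)(0.758009)(186.0) + (0.743051)(594.4) = 471.02 m.

ΔN = 471 m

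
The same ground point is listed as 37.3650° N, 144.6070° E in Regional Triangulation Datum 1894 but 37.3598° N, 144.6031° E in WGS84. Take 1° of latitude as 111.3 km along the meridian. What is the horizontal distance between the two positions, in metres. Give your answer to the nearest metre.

Δφ = 37.3598° − 37.3650° = -0.0052°; Δλ = 144.6031° − 144.6070° = -0.0039°.
ΔN = Δφ × 111300 = -578.8 m; ΔE = Δλ × 111300 × cos(37.3650°) = -0.0039 × 111300 × 0.794785 = -345.0 m.
Distance = √(ΔE² + ΔN²) = √((-345.0)² + (-578.8)²) = 673.8 m.

674 m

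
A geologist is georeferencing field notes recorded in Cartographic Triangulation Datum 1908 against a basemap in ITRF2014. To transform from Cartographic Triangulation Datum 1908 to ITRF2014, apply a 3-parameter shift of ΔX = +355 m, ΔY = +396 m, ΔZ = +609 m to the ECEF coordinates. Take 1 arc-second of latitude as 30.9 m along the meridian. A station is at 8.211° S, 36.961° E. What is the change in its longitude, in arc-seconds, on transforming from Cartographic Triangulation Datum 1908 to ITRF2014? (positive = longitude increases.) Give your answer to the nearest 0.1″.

sin φ = -0.142819, cos φ = 0.989749, sin λ = 0.601271, cos λ = 0.799045.
East component: ΔE = −sin λ·ΔX + cos λ·ΔY = −(0.601271)(355) + (0.799045)(396) = 102.97 m.
1° of latitude spans 3600 × 30.90 = 111240 m; at latitude φ, 1° of longitude spans that × cos φ = 110099.7 m, so Δλ = 102.97 / 110099.7 × 3600 = 3.367″.

Δλ = 3.4″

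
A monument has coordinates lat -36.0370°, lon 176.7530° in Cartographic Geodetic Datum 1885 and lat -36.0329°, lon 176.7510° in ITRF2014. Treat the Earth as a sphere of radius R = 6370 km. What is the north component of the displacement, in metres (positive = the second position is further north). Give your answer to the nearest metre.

ΔN = 456 m

Δφ = -36.0329° − -36.0370° = +0.0041°; Δλ = 176.7510° − 176.7530° = -0.0020°.
1° along a meridian = πR/180 = 111177 m.
ΔN = Δφ × 111177 = 455.8 m; ΔE = Δλ × 111177 × cos(-36.0370°) = -0.0020 × 111177 × 0.808637 = -179.8 m.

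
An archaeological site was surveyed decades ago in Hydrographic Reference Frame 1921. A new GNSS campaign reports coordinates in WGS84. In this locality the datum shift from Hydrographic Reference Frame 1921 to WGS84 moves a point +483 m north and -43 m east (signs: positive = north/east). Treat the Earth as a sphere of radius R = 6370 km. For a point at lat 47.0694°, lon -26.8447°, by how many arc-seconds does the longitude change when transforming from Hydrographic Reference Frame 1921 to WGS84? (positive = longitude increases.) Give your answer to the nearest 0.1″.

Δλ = -2.0″

At latitude 47.0694°, cos φ = 0.681112.
One radian of longitude at latitude φ spans R cos φ, so Δλ = ΔE / (R cos φ) = -43.0 / (6370000 × 0.681112) = -9.9108e-06 rad = -2.044″.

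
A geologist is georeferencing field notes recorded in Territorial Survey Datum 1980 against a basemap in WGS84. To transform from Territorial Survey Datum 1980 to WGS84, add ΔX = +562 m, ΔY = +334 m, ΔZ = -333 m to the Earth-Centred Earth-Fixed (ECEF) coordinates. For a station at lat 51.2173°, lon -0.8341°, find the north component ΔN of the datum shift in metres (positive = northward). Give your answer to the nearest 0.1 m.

ΔN = -642.8 m

At φ = 51.2173°, λ = -0.8341°: sin φ = 0.779527, cos φ = 0.626368, sin λ = -0.014557, cos λ = 0.999894.
ΔN = −sin φ cos λ·ΔX − sin φ sin λ·ΔY + cos φ·ΔZ = −(0.779527)(0.999894)(562) − (0.779527)(-0.014557)(334) + (0.626368)(-333) = -642.84 m.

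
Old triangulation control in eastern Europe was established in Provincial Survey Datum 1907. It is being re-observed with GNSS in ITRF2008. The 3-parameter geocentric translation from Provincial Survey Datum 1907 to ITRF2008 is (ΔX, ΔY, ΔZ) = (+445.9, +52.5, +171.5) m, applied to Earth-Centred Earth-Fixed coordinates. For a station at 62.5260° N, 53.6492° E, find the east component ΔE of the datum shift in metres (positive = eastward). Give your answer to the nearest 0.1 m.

ΔE = -328.0 m

At φ = 62.5260°, λ = 53.6492°: sin φ = 0.887220, cos φ = 0.461346, sin λ = 0.805403, cos λ = 0.592728.
ΔE = −sin λ·ΔX + cos λ·ΔY = −(0.805403)·(445.9) + (0.592728)·(52.5) = -328.01 m.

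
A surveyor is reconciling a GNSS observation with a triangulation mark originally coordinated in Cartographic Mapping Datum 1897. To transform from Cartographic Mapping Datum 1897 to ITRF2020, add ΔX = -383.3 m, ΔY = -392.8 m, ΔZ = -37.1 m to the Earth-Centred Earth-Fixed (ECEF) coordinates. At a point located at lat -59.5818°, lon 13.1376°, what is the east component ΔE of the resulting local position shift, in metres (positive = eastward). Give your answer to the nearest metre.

ΔE = -295 m

At φ = -59.5818°, λ = 13.1376°: sin φ = -0.862353, cos φ = 0.506308, sin λ = 0.227290, cos λ = 0.973827.
ΔE = −sin λ·ΔX + cos λ·ΔY = −(0.227290)·(-383.3) + (0.973827)·(-392.8) = -295.40 m.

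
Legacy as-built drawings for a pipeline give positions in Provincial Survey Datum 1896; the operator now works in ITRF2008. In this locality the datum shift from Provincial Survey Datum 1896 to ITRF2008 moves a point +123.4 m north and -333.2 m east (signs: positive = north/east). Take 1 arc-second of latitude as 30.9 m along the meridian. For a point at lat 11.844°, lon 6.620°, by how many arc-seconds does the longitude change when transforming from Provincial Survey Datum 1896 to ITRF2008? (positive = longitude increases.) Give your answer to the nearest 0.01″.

At latitude 11.844°, cos φ = 0.978710.
1″ of longitude at this latitude = 30.90 × cos φ = 30.2421 m, so Δλ = -333.2 / 30.2421 = -11.018″.

Δλ = -11.02″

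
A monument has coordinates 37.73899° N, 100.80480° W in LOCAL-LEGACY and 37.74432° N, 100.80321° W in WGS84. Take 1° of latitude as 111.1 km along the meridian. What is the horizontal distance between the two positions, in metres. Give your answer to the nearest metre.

Δφ = 37.74432° − 37.73899° = +0.00533°; Δλ = -100.80321° − -100.80480° = +0.00159°.
ΔN = Δφ × 111100 = 592.2 m; ΔE = Δλ × 111100 × cos(37.73899°) = +0.00159 × 111100 × 0.790807 = 139.7 m.
Distance = √(ΔE² + ΔN²) = √(139.7² + 592.2²) = 608.4 m.

608 m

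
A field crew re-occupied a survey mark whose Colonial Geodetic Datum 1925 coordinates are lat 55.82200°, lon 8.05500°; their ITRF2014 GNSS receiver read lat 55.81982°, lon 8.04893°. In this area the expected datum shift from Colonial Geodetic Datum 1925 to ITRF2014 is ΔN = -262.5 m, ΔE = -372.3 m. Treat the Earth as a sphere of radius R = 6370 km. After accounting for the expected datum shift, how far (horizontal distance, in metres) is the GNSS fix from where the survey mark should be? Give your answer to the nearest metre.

21 m

Observed coordinate differences: Δφ = -0.00218°, Δλ = -0.00607°.
Converting to metres (1° lat = 111177 m, cos φ = 0.561766): observed ΔN = -242.4 m, observed ΔE = -379.1 m.
Subtracting the expected shift leaves a residual of -242.4 − (-262.5) = 20.1 m north and -379.1 − (-372.3) = -6.8 m east.
Residual distance = √(20.1² + (-6.8)²) = 21.3 m.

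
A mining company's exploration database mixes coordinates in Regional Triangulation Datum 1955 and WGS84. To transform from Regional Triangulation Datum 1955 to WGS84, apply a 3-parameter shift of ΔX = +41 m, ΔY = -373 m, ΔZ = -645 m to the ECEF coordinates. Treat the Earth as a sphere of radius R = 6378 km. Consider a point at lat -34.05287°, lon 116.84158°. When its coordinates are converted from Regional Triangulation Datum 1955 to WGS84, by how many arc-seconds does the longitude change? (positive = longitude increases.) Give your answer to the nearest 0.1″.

sin φ = -0.559958, cos φ = 0.828521, sin λ = 0.892258, cos λ = -0.451525.
East component: ΔE = −sin λ·ΔX + cos λ·ΔY = −(0.892258)(41) + (-0.451525)(-373) = 131.84 m.
1° of latitude spans πR/180 = 111317 m; at latitude φ, 1° of longitude spans that × cos φ = 92228.6 m, so Δλ = 131.84 / 92228.6 × 3600 = 5.146″.

Δλ = 5.1″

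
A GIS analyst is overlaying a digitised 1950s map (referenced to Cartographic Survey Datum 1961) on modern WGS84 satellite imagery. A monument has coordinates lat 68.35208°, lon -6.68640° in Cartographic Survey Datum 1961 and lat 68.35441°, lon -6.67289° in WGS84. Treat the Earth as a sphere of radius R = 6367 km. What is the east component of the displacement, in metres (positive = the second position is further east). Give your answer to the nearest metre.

Δφ = 68.35441° − 68.35208° = +0.00233°; Δλ = -6.67289° − -6.68640° = +0.01351°.
1° along a meridian = πR/180 = 111125 m.
ΔN = Δφ × 111125 = 258.9 m; ΔE = Δλ × 111125 × cos(68.35208°) = +0.01351 × 111125 × 0.368902 = 553.8 m.

ΔE = 554 m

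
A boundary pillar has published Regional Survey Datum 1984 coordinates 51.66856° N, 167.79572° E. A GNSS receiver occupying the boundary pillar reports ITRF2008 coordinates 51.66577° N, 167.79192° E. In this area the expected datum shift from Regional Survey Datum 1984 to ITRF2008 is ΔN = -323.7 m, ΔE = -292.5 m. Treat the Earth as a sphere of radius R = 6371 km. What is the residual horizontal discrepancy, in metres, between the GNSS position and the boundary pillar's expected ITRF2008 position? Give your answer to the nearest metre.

33 m

Observed coordinate differences: Δφ = -0.00279°, Δλ = -0.00380°.
Converting to metres (1° lat = 111195 m, cos φ = 0.620210): observed ΔN = -310.2 m, observed ΔE = -262.1 m.
Subtracting the expected shift leaves a residual of -310.2 − (-323.7) = 13.5 m north and -262.1 − (-292.5) = 30.4 m east.
Residual distance = √(13.5² + 30.4²) = 33.3 m.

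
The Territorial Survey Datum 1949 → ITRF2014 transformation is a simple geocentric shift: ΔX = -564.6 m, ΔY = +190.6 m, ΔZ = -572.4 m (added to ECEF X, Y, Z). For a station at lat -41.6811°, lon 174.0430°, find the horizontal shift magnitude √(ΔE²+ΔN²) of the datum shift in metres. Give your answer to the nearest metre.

The local east axis at (φ, λ) is (−sin λ, cos λ, 0), so ΔE = −sin(174.0430°)·(-564.6) + cos(174.0430°)·190.6 = -130.98 m.
The local north axis is (−sin φ cos λ, −sin φ sin λ, cos φ), giving ΔN = 373.423 + 13.154 − 427.501 = -40.92 m.
Horizontal magnitude = √(ΔE² + ΔN²) = √((-130.98)² + (-40.92)²) = 137.22 m.

137 m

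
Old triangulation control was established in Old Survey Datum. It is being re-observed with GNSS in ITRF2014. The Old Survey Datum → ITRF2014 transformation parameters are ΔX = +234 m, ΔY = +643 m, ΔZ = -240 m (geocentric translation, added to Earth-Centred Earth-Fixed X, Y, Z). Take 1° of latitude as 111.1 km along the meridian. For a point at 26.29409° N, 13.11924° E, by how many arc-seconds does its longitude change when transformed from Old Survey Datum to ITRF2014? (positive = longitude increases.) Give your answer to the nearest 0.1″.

Δλ = 20.7″

sin φ = 0.442979, cos φ = 0.896532, sin λ = 0.226978, cos λ = 0.973900.
East component: ΔE = −sin λ·ΔX + cos λ·ΔY = −(0.226978)(234) + (0.973900)(643) = 573.10 m.
1° of latitude spans 111100 m; at latitude φ, 1° of longitude spans that × cos φ = 99604.7 m, so Δλ = 573.10 / 99604.7 × 3600 = 20.714″.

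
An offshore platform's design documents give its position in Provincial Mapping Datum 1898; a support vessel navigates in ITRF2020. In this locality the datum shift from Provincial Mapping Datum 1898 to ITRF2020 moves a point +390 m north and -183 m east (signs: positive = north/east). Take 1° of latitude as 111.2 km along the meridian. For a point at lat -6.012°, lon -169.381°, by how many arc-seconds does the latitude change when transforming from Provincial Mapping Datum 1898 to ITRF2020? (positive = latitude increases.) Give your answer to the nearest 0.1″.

Δφ = 12.6″

1° of latitude = 111.2 km, so Δφ = 390.0 / 111200 = 0.0035072° = 12.626″.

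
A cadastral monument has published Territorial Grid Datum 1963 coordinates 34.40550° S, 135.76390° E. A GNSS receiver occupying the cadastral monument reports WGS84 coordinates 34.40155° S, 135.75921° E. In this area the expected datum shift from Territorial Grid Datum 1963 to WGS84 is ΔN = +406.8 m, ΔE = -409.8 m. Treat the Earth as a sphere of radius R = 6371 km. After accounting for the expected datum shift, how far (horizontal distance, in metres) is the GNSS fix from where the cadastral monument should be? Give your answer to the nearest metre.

Observed coordinate differences: Δφ = +0.00395°, Δλ = -0.00469°.
Converting to metres (1° lat = 111195 m, cos φ = 0.825059): observed ΔN = 439.2 m, observed ΔE = -430.3 m.
Subtracting the expected shift leaves a residual of 439.2 − (406.8) = 32.4 m north and -430.3 − (-409.8) = -20.5 m east.
Residual distance = √(32.4² + (-20.5)²) = 38.3 m.

38 m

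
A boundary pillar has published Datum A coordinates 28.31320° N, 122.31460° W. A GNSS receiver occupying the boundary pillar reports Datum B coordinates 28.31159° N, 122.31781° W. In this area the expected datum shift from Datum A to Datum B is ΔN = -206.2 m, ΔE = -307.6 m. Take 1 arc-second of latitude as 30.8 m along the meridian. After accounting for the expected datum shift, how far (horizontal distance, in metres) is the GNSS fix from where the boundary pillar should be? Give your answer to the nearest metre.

28 m

Observed coordinate differences: Δφ = -0.00161°, Δλ = -0.00321°.
Converting to metres (1° lat = 110880 m, cos φ = 0.880368): observed ΔN = -178.5 m, observed ΔE = -313.3 m.
Subtracting the expected shift leaves a residual of -178.5 − (-206.2) = 27.7 m north and -313.3 − (-307.6) = -5.7 m east.
Residual distance = √(27.7² + (-5.7)²) = 28.3 m.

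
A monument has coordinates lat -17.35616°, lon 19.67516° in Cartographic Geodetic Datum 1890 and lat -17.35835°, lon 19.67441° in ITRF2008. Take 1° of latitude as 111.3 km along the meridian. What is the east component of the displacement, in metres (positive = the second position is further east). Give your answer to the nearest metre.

ΔE = -80 m

Δφ = -17.35835° − -17.35616° = -0.00219°; Δλ = 19.67441° − 19.67516° = -0.00075°.
ΔN = Δφ × 111300 = -243.7 m; ΔE = Δλ × 111300 × cos(-17.35616°) = -0.00075 × 111300 × 0.954469 = -79.7 m.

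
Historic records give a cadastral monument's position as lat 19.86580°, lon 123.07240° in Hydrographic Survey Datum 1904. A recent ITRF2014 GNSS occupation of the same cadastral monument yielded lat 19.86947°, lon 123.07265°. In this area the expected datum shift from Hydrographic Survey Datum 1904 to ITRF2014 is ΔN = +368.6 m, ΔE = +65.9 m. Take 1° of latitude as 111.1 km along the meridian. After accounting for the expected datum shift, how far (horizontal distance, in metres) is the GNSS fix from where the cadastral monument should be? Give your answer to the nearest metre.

Observed coordinate differences: Δφ = +0.00367°, Δλ = +0.00025°.
Converting to metres (1° lat = 111100 m, cos φ = 0.940491): observed ΔN = 407.7 m, observed ΔE = 26.1 m.
Subtracting the expected shift leaves a residual of 407.7 − (368.6) = 39.1 m north and 26.1 − (65.9) = -39.8 m east.
Residual distance = √(39.1² + (-39.8)²) = 55.8 m.

56 m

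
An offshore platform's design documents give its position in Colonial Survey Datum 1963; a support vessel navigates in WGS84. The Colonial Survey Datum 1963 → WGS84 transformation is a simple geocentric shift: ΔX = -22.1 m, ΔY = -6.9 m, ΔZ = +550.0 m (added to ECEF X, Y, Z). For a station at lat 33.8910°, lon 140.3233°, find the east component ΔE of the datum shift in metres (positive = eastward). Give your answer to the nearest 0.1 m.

At φ = 33.8910°, λ = 140.3233°: sin φ = 0.557615, cos φ = 0.830100, sin λ = 0.638455, cos λ = -0.769659.
ΔE = −sin λ·ΔX + cos λ·ΔY = −(0.638455)·(-22.1) + (-0.769659)·(-6.9) = 19.42 m.

ΔE = 19.4 m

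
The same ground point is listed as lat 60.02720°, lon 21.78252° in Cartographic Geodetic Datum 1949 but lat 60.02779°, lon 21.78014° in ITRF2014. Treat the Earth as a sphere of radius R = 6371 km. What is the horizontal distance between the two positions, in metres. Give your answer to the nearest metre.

Δφ = 60.02779° − 60.02720° = +0.00059°; Δλ = 21.78014° − 21.78252° = -0.00238°.
1° along a meridian = πR/180 = 111195 m.
ΔN = Δφ × 111195 = 65.6 m; ΔE = Δλ × 111195 × cos(60.02720°) = -0.00238 × 111195 × 0.499589 = -132.2 m.
Distance = √(ΔE² + ΔN²) = √((-132.2)² + 65.6²) = 147.6 m.

148 m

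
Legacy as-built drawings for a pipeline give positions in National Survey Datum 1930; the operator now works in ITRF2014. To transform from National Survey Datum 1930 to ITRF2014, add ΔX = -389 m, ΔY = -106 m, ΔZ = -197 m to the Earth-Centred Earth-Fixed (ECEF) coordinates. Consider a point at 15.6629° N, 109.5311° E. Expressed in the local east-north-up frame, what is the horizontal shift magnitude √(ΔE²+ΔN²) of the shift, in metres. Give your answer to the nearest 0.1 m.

448.1 m

At φ = 15.6629°, λ = 109.5311°: sin φ = 0.269977, cos φ = 0.962867, sin λ = 0.942460, cos λ = -0.334318.
ΔE = −sin λ·ΔX + cos λ·ΔY = −(0.942460)·(-389) + (-0.334318)·(-106) = 402.05 m.
ΔN = −sin φ cos λ·ΔX − sin φ sin λ·ΔY + cos φ·ΔZ = −(0.269977)(-0.334318)(-389) − (0.269977)(0.942460)(-106) + (0.962867)(-197) = -197.82 m.
Horizontal magnitude = √(ΔE² + ΔN²) = √(402.05² + (-197.82)²) = 448.09 m.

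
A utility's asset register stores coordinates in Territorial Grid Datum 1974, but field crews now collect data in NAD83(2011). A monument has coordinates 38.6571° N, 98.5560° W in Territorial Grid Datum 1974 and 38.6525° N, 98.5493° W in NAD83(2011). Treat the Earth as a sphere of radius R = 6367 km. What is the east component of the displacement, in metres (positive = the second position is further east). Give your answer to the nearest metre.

ΔE = 581 m

Δφ = 38.6525° − 38.6571° = -0.0046°; Δλ = -98.5493° − -98.5560° = +0.0067°.
1° along a meridian = πR/180 = 111125 m.
ΔN = Δφ × 111125 = -511.2 m; ΔE = Δλ × 111125 × cos(38.6571°) = +0.0067 × 111125 × 0.780898 = 581.4 m.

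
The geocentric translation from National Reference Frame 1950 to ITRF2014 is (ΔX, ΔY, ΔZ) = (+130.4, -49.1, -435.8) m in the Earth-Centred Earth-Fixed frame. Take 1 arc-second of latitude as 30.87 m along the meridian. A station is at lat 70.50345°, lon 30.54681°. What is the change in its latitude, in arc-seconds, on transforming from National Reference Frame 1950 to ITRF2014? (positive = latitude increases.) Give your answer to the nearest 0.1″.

sin φ = 0.942662, cos φ = 0.333750, sin λ = 0.508242, cos λ = 0.861214.
North component: ΔN = −sin φ cos λ·ΔX − sin φ sin λ·ΔY + cos φ·ΔZ = −(0.942662)(0.861214)(130.4) − (0.942662)(0.508242)(-49.1) + (0.333750)(-435.8) = -227.79 m.
1° of latitude spans 3600 × 30.87 = 111132 m, so Δφ = -227.79 / 111132 × 3600 = -7.379″.

Δφ = -7.4″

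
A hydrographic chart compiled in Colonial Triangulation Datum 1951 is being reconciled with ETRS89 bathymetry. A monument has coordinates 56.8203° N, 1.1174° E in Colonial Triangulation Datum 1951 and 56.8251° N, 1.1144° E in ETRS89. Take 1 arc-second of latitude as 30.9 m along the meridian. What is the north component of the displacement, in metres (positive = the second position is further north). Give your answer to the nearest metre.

Δφ = 56.8251° − 56.8203° = +0.0048°; Δλ = 1.1144° − 1.1174° = -0.0030°.
1° of latitude = 3600 × 30.90 = 111240 m.
ΔN = Δφ × 111240 = 534.0 m; ΔE = Δλ × 111240 × cos(56.8203°) = -0.0030 × 111240 × 0.547267 = -182.6 m.

ΔN = 534 m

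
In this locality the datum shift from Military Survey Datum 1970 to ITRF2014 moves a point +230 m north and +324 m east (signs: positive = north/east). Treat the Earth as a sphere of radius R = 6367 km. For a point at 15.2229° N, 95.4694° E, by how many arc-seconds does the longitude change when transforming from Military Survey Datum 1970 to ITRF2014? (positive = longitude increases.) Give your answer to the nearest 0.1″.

Δλ = 10.9″

At latitude 15.2229°, cos φ = 0.964912.
One radian of longitude at latitude φ spans R cos φ, so Δλ = ΔE / (R cos φ) = 324.0 / (6367000 × 0.964912) = 5.2738e-05 rad = 10.878″.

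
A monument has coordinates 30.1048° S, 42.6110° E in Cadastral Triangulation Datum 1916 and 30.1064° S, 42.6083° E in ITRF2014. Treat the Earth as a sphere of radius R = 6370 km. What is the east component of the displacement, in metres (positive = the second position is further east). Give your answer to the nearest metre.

ΔE = -260 m

Δφ = -30.1064° − -30.1048° = -0.0016°; Δλ = 42.6083° − 42.6110° = -0.0027°.
1° along a meridian = πR/180 = 111177 m.
ΔN = Δφ × 111177 = -177.9 m; ΔE = Δλ × 111177 × cos(-30.1048°) = -0.0027 × 111177 × 0.865109 = -259.7 m.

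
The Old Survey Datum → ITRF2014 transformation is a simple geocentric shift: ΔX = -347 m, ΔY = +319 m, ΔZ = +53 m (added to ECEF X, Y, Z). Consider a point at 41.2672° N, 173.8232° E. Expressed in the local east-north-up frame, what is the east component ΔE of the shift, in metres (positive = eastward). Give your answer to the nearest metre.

The local east axis at (φ, λ) is (−sin λ, cos λ, 0), so ΔE = −sin(173.8232°)·(-347) + cos(173.8232°)·319 = -279.81 m.

ΔE = -280 m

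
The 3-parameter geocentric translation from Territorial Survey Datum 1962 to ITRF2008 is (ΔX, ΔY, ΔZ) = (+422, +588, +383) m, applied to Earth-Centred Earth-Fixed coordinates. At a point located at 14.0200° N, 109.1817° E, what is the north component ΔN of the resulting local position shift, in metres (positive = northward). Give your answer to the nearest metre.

ΔN = 271 m

The local north axis is (−sin φ cos λ, −sin φ sin λ, cos φ), giving ΔN = 33.591 − 134.541 + 371.591 = 270.64 m.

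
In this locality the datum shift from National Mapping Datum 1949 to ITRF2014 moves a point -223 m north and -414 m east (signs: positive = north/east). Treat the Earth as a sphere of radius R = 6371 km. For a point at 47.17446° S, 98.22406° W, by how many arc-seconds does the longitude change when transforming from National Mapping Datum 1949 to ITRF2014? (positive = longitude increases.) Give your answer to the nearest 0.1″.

Δλ = -19.7″

At latitude -47.17446°, cos φ = 0.679768.
One radian of longitude at latitude φ spans R cos φ, so Δλ = ΔE / (R cos φ) = -414.0 / (6371000 × 0.679768) = -9.5594e-05 rad = -19.718″.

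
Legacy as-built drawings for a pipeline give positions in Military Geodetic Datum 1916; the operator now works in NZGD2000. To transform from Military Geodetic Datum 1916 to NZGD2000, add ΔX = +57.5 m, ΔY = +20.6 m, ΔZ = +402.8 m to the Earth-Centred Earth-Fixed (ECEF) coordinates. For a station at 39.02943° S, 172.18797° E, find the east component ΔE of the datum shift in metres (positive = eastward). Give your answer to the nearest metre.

ΔE = -28 m

At φ = -39.02943°, λ = 172.18797°: sin φ = -0.629719, cos φ = 0.776823, sin λ = 0.135924, cos λ = -0.990719.
ΔE = −sin λ·ΔX + cos λ·ΔY = −(0.135924)·(57.5) + (-0.990719)·(20.6) = -28.22 m.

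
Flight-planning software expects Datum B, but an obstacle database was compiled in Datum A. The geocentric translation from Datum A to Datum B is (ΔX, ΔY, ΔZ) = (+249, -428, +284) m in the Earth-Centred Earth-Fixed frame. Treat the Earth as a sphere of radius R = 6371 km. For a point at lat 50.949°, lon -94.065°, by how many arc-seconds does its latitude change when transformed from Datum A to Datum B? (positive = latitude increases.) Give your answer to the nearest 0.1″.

Δφ = -4.5″

sin φ = 0.776585, cos φ = 0.630012, sin λ = -0.997484, cos λ = -0.070888.
North component: ΔN = −sin φ cos λ·ΔX − sin φ sin λ·ΔY + cos φ·ΔZ = −(0.776585)(-0.070888)(249) − (0.776585)(-0.997484)(-428) + (0.630012)(284) = -138.91 m.
1° of latitude spans πR/180 = 111195 m, so Δφ = -138.91 / 111195 × 3600 = -4.497″.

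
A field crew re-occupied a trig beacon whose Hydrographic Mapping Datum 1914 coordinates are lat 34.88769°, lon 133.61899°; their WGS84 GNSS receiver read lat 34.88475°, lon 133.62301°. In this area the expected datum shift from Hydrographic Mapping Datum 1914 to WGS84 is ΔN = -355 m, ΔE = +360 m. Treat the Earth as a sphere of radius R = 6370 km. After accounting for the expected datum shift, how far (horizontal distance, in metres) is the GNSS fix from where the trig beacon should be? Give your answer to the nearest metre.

Observed coordinate differences: Δφ = -0.00294°, Δλ = +0.00402°.
Converting to metres (1° lat = 111177 m, cos φ = 0.820275): observed ΔN = -326.9 m, observed ΔE = 366.6 m.
Subtracting the expected shift leaves a residual of -326.9 − (-355) = 28.1 m north and 366.6 − (360) = 6.6 m east.
Residual distance = √(28.1² + 6.6²) = 28.9 m.

29 m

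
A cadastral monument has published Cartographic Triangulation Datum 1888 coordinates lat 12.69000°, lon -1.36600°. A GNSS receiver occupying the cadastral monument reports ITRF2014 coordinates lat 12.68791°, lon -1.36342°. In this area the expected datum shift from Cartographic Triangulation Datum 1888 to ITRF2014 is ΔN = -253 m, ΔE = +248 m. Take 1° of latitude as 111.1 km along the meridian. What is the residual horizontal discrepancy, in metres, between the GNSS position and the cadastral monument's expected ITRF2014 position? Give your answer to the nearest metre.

38 m

Observed coordinate differences: Δφ = -0.00209°, Δλ = +0.00258°.
Converting to metres (1° lat = 111100 m, cos φ = 0.975573): observed ΔN = -232.2 m, observed ΔE = 279.6 m.
Subtracting the expected shift leaves a residual of -232.2 − (-253) = 20.8 m north and 279.6 − (248) = 31.6 m east.
Residual distance = √(20.8² + 31.6²) = 37.9 m.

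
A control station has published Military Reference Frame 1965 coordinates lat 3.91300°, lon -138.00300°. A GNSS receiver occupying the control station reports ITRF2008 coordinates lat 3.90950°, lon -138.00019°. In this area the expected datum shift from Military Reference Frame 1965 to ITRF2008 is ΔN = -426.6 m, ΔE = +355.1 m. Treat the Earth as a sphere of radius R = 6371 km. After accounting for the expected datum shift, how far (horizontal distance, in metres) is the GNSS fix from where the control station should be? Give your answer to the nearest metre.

57 m

Observed coordinate differences: Δφ = -0.00350°, Δλ = +0.00281°.
Converting to metres (1° lat = 111195 m, cos φ = 0.997669): observed ΔN = -389.2 m, observed ΔE = 311.7 m.
Subtracting the expected shift leaves a residual of -389.2 − (-426.6) = 37.4 m north and 311.7 − (355.1) = -43.4 m east.
Residual distance = √(37.4² + (-43.4)²) = 57.3 m.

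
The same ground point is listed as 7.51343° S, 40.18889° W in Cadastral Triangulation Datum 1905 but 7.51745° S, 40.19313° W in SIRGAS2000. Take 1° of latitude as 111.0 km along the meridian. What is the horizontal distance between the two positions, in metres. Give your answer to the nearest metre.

646 m

Δφ = -7.51745° − -7.51343° = -0.00402°; Δλ = -40.19313° − -40.18889° = -0.00424°.
ΔN = Δφ × 111000 = -446.2 m; ΔE = Δλ × 111000 × cos(-7.51343°) = -0.00424 × 111000 × 0.991414 = -466.6 m.
Distance = √(ΔE² + ΔN²) = √((-466.6)² + (-446.2)²) = 645.6 m.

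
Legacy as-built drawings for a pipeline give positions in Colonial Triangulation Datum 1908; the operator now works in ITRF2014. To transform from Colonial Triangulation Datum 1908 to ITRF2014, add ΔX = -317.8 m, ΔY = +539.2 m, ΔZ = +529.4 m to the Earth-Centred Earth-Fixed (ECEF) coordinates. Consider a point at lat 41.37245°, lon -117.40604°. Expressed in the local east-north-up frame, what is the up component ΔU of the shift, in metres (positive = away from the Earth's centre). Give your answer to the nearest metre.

The local up (radial) axis is (cos φ cos λ, cos φ sin λ, sin φ), giving ΔU = 109.774 − 359.218 + 349.908 = 100.46 m.

ΔU = 100 m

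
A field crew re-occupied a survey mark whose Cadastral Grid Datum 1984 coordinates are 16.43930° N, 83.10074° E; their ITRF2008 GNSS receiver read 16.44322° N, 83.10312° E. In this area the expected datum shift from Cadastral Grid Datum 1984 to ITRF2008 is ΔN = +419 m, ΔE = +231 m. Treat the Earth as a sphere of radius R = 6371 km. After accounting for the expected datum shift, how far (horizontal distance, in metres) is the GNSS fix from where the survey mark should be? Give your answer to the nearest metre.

Observed coordinate differences: Δφ = +0.00392°, Δλ = +0.00238°.
Converting to metres (1° lat = 111195 m, cos φ = 0.959120): observed ΔN = 435.9 m, observed ΔE = 253.8 m.
Subtracting the expected shift leaves a residual of 435.9 − (419) = 16.9 m north and 253.8 − (231) = 22.8 m east.
Residual distance = √(16.9² + 22.8²) = 28.4 m.

28 m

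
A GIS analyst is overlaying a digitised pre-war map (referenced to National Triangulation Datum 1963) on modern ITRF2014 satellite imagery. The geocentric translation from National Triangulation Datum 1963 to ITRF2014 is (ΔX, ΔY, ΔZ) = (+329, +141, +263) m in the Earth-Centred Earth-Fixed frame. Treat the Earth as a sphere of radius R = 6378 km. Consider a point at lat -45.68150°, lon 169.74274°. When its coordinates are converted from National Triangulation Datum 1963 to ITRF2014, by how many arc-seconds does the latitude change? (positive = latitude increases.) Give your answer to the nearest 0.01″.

Δφ = -0.97″

sin φ = -0.715467, cos φ = 0.698646, sin λ = 0.178068, cos λ = -0.984018.
North component: ΔN = −sin φ cos λ·ΔX − sin φ sin λ·ΔY + cos φ·ΔZ = −(-0.715467)(-0.984018)(329) − (-0.715467)(0.178068)(141) + (0.698646)(263) = -29.92 m.
1° of latitude spans πR/180 = 111317 m, so Δφ = -29.92 / 111317 × 3600 = -0.968″.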